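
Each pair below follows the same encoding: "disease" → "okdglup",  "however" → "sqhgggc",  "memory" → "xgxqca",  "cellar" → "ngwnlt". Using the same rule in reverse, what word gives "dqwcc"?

solar

A repeating key of period 2 is used — shifts +11, +2 over and over.
Reversing it on dqwcc: d−11=s, q−2=o, w−11=l, c−2=a, c−11=r.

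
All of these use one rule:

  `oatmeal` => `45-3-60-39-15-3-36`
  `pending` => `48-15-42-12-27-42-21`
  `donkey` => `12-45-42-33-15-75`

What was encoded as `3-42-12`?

and

The formula is n = 3×(alphabet index, a=1).
Undoing it on 3-42-12: 3→(3−0)÷3=1=a, 42→(42−0)÷3=14=n, 12→(12−0)÷3=4=d.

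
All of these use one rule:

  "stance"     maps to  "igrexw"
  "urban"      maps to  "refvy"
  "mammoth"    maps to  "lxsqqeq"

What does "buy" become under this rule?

cyf

The output letters match the input read backwards, each shifted +4: stance reversed is ecnats. Two steps: reverse the string, then apply a Caesar shift of +4.
On buy: reverse → yub; then shift: y+4=c, u+4=y, b+4=f.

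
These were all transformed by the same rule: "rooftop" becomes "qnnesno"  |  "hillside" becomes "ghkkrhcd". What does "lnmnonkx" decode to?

Compare letters: r→q is +25, o→n is +25, o→n is +25 — a constant shift. Each letter is shifted forward by 25 in the alphabet (a Caesar shift of +25).
Reversing it on lnmnonkx: l−25=m, n−25=o, m−25=n, n−25=o, o−25=p, n−25=o, k−25=l, x−25=y.

monopoly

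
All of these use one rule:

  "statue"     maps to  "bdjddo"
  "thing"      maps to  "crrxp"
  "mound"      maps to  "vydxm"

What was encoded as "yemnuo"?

puddle

Shifts by position in statue: pos 0: s→b (+9), pos 1: t→d (+10), pos 2: a→j (+9), pos 3: t→d (+10) — repeating every 2. The shifts repeat in a cycle of length 2: positions 0,1,… shift by +9, +10, then the pattern repeats.
Undoing it on yemnuo: y−9=p, e−10=u, m−9=d, n−10=d, u−9=l, o−10=e.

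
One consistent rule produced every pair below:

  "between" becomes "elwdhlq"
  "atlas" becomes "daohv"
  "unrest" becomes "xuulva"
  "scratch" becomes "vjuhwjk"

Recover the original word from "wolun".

think

Shifts by position in between: pos 0: b→e (+3), pos 1: e→l (+7), pos 2: t→w (+3), pos 3: w→d (+7) — repeating every 2. It's a Vigenère-style cipher with numeric key [3,7]: position i shifts by key[i mod 2].
Reversing it on wolun: w−3=t, o−7=h, l−3=i, u−7=n, n−3=k.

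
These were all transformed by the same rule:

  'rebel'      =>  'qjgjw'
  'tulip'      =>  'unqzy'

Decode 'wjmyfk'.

father

The output letters match the input read backwards, each shifted +5: rebel reversed is leber. Two steps: reverse the string, then apply a Caesar shift of +5.
Reversing it on wjmyfk: shift back: w−5=r, j−5=e, m−5=h, y−5=t, f−5=a, k−5=f → rehtaf; then reverse → father.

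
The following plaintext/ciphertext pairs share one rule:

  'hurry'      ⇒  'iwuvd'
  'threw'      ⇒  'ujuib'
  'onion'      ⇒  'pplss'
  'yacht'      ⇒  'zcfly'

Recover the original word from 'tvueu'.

strap

In hurry: h→i is +1, u→w is +2, r→u is +3, r→v is +4 — the shift increases by 1 each position. Each letter shifts forward by (position + 1), i.e. 1, 2, 3, … — the shift grows by one for each successive letter.
Undoing it on tvueu: t−1=s, v−2=t, u−3=r, e−4=a, u−5=p.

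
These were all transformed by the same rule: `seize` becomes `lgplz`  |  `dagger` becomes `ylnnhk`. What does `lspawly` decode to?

The output letters match the input read backwards, each shifted +7: seize reversed is ezies. The word is reversed, then every letter is shifted forward by 7.
Undoing it on lspawly: shift back: l−7=e, s−7=l, p−7=i, a−7=t, w−7=p, l−7=e, y−7=r → elitper; then reverse → reptile.

reptile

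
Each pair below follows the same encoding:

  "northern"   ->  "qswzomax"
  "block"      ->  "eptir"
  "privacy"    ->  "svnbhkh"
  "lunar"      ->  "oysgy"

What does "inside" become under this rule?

lrxokm

In northern: n→q is +3, o→s is +4, r→w is +5, t→z is +6 — the shift increases by 1 each position. The shift increases by 1 at each position, starting from +3: 3, 4, 5, ….
For inside: i+3=l, n+4=r, s+5=x, i+6=o, d+7=k, e+8=m.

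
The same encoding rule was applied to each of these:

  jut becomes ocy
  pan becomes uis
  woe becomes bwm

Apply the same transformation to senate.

Two shifts are in play — +8 for a/e/i/o/u, +5 for every other letter.
On senate: s(cons)+5=x, e(vowel)+8=m, n(cons)+5=s, a(vowel)+8=i, t(cons)+5=y, e(vowel)+8=m.

xmsiym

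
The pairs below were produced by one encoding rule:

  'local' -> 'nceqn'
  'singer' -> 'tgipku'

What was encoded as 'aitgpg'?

energy

Two steps: reverse the string, then apply a Caesar shift of +2.
Reversing it on aitgpg: shift back: a−2=y, i−2=g, t−2=r, g−2=e, p−2=n, g−2=e → ygrene; then reverse → energy.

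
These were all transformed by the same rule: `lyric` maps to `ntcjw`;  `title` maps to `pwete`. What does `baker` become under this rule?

The output letters match the input read backwards, each shifted +11: lyric reversed is ciryl. Two steps: reverse the string, then apply a Caesar shift of +11.
For baker: reverse → rekab; then shift: r+11=c, e+11=p, k+11=v, a+11=l, b+11=m.

cpvlm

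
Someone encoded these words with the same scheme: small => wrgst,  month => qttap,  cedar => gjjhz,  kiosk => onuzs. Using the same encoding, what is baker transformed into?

In small: s→w is +4, m→r is +5, a→g is +6, l→s is +7 — the shift increases by 1 each position. The shift increases by 1 at each position, starting from +4: 4, 5, 6, ….
For baker: b+4=f, a+5=f, k+6=q, e+7=l, r+8=z.

ffqlz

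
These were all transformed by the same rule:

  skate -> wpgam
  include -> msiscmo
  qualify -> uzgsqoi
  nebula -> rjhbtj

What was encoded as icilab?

In skate: s→w is +4, k→p is +5, a→g is +6, t→a is +7 — the shift increases by 1 each position. The shift increases by 1 at each position, starting from +4: 4, 5, 6, ….
Decoding icilab: i−4=e, c−5=x, i−6=c, l−7=e, a−8=s, b−9=s.

excess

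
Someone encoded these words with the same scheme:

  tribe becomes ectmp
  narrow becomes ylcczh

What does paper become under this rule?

alapc

Compare letters: t→e is +11, r→c is +11, i→t is +11 — a constant shift. Every letter moves 11 places later in the alphabet, wrapping around z→a.
For paper: p+11=a, a+11=l, p+11=a, e+11=p, r+11=c.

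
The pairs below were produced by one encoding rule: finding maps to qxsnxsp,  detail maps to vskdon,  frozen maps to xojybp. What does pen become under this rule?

The output letters match the input read backwards, each shifted +10: finding reversed is gnidnif. Read the word backwards and shift each letter +10.
Applying it to pen: reverse → nep; then shift: n+10=x, e+10=o, p+10=z.

xoz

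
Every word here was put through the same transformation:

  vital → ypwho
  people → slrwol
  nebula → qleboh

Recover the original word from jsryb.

glory

Shifts by position in vital: pos 0: v→y (+3), pos 1: i→p (+7), pos 2: t→w (+3), pos 3: a→h (+7) — repeating every 2. A repeating key of period 2 is used — shifts +3, +7 over and over.
Decoding jsryb: j−3=g, s−7=l, r−3=o, y−7=r, b−3=y.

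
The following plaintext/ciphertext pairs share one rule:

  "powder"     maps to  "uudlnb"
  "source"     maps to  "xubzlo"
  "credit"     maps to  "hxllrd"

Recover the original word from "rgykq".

march

In powder: p→u is +5, o→u is +6, w→d is +7, d→l is +8 — the shift increases by 1 each position. Letter i (0-indexed) is shifted by i+5, so successive shifts are 5, 6, 7, ….
Decoding rgykq: r−5=m, g−6=a, y−7=r, k−8=c, q−9=h.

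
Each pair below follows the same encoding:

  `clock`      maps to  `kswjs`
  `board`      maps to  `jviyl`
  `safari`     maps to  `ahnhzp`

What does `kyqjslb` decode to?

cricket

The shifts repeat in a cycle of length 2: positions 0,1,… shift by +8, +7, then the pattern repeats.
Decoding kyqjslb: k−8=c, y−7=r, q−8=i, j−7=c, s−8=k, l−7=e, b−8=t.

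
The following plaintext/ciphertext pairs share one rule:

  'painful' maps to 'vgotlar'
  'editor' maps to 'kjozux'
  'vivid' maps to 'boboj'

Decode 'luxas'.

Compare letters: p→v is +6, a→g is +6, i→o is +6 — a constant shift. This is a Caesar cipher with shift 6.
Decoding luxas: l−6=f, u−6=o, x−6=r, a−6=u, s−6=m.

forum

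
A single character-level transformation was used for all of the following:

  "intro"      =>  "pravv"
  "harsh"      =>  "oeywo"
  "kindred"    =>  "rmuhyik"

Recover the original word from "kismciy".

Shifts by position in intro: pos 0: i→p (+7), pos 1: n→r (+4), pos 2: t→a (+7), pos 3: r→v (+4) — repeating every 2. A repeating key of period 2 is used — shifts +7, +4 over and over.
Reversing it on kismciy: k−7=d, i−4=e, s−7=l, m−4=i, c−7=v, i−4=e, y−7=r.

deliver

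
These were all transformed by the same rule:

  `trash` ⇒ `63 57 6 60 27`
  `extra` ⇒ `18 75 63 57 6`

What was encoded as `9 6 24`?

bag

Each letter becomes 3×(its alphabet position, a=1..z=26) + 3.
Undoing it on 9 6 24: 9→(9−3)÷3=2=b, 6→(6−3)÷3=1=a, 24→(24−3)÷3=7=g.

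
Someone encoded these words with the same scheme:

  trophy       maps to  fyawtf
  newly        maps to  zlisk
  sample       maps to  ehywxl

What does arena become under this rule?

Shifts by position in trophy: pos 0: t→f (+12), pos 1: r→y (+7), pos 2: o→a (+12), pos 3: p→w (+7) — repeating every 2. A repeating key of period 2 is used — shifts +12, +7 over and over.
For arena: a+12=m, r+7=y, e+12=q, n+7=u, a+12=m.

myqum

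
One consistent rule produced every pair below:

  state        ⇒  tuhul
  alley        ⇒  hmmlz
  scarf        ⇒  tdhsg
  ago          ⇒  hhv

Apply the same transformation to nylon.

Vowels shift forward by 7 and consonants shift forward by 1.
For nylon: n(cons)+1=o, y(cons)+1=z, l(cons)+1=m, o(vowel)+7=v, n(cons)+1=o.

ozmvo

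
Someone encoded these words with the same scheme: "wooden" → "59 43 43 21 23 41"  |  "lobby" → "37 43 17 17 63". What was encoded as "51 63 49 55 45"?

syrup

w(#23)→59 and o(#15)→43: differences scale by 2, so n = 2·pos + 13. Each letter becomes 2×(its alphabet position, a=1..z=26) + 13.
Reversing it on 51 63 49 55 45: 51→(51−13)÷2=19=s, 63→(63−13)÷2=25=y, 49→(49−13)÷2=18=r, 55→(55−13)÷2=21=u, 45→(45−13)÷2=16=p.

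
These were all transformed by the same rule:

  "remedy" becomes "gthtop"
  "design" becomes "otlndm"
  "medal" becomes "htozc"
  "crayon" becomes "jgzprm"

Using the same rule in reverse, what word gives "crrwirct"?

r(17)→g(6) and e(4)→t(19) fit y≡5x+25 (mod 26); the inverse of 5 mod 26 is 21. Each letter's alphabet position (a=0..z=25) is mapped through 5·x+25 mod 26 — an affine cipher.
Decoding crrwirct: c(2)→21·(2−25)≡11=l; r(17)→21·(17−25)≡14=o; r(17)→21·(17−25)≡14=o; w(22)→21·(22−25)≡15=p; i(8)→21·(8−25)≡7=h; r(17)→21·(17−25)≡14=o; c(2)→21·(2−25)≡11=l; t(19)→21·(19−25)≡4=e (all mod 26).

loophole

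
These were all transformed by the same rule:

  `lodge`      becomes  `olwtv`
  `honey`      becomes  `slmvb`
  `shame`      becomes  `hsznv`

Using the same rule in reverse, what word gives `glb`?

toy

Each pair mirrors across the alphabet (l↔o, o↔l, d↔w): positions sum to 25. Each letter is replaced by its mirror in the alphabet: a↔z, b↔y, c↔x, and so on (the Atbash cipher).
Decoding glb: g↔t, l↔o, b↔y.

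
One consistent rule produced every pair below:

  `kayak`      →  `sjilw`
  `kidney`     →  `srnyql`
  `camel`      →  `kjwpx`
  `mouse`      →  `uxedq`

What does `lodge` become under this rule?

txnrq

In kayak: k→s is +8, a→j is +9, y→i is +10, a→l is +11 — the shift increases by 1 each position. Each letter shifts forward by (position + 8), i.e. 8, 9, 10, … — the shift grows by one for each successive letter.
On lodge: l+8=t, o+9=x, d+10=n, g+11=r, e+12=q.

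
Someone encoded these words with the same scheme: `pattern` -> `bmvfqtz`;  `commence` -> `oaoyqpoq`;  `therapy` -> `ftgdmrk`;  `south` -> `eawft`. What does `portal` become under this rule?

Shifts by position in pattern: pos 0: p→b (+12), pos 1: a→m (+12), pos 2: t→v (+2), pos 3: t→f (+12), pos 4: e→q (+12), pos 5: r→t (+2) — repeating every 3. The shifts repeat in a cycle of length 3: positions 0,1,… shift by +12, +12, +2, then the pattern repeats.
On portal: p+12=b, o+12=a, r+2=t, t+12=f, a+12=m, l+2=n.

batfmn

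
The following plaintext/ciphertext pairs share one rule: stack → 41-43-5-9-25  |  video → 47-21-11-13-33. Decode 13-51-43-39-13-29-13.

extreme

s(#19)→41 and t(#20)→43: differences scale by 2, so n = 2·pos + 3. The formula is n = 2×(alphabet index, a=1) + 3.
Reversing it on 13-51-43-39-13-29-13: 13→(13−3)÷2=5=e, 51→(51−3)÷2=24=x, 43→(43−3)÷2=20=t, 39→(39−3)÷2=18=r, 13→(13−3)÷2=5=e, 29→(29−3)÷2=13=m, 13→(13−3)÷2=5=e.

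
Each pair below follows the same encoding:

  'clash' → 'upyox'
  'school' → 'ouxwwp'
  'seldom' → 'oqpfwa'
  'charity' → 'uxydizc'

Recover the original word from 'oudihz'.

script

c(2)→u(20) and l(11)→p(15) fit y≡11x+24 (mod 26); the inverse of 11 mod 26 is 19. Each letter's alphabet position (a=0..z=25) is mapped through 11·x+24 mod 26 — an affine cipher.
Undoing it on oudihz: o(14)→19·(14−24)≡18=s; u(20)→19·(20−24)≡2=c; d(3)→19·(3−24)≡17=r; i(8)→19·(8−24)≡8=i; h(7)→19·(7−24)≡15=p; z(25)→19·(25−24)≡19=t (all mod 26).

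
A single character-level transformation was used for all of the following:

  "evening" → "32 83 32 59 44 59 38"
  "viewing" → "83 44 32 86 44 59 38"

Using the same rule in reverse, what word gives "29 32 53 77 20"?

delta

e(#5)→32 and v(#22)→83: differences scale by 3, so n = 3·pos + 17. With a=1..z=26, the number is 3·pos + 17.
Reversing it on 29 32 53 77 20: 29→(29−17)÷3=4=d, 32→(32−17)÷3=5=e, 53→(53−17)÷3=12=l, 77→(77−17)÷3=20=t, 20→(20−17)÷3=1=a.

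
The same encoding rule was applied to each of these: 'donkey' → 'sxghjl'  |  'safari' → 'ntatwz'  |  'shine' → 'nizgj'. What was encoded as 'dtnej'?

waste

d(3)→s(18) and o(14)→x(23) fit y≡17x+19 (mod 26); the inverse of 17 mod 26 is 23. Treating letters as 0–25, the rule is x ↦ 17x + 19 (mod 26).
Decoding dtnej: d(3)→23·(3−19)≡22=w; t(19)→23·(19−19)≡0=a; n(13)→23·(13−19)≡18=s; e(4)→23·(4−19)≡19=t; j(9)→23·(9−19)≡4=e (all mod 26).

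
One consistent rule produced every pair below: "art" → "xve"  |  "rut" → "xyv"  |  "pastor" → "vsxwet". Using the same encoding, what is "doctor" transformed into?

Two steps: reverse the string, then apply a Caesar shift of +4.
For doctor: reverse → rotcod; then shift: r+4=v, o+4=s, t+4=x, c+4=g, o+4=s, d+4=h.

vsxgsh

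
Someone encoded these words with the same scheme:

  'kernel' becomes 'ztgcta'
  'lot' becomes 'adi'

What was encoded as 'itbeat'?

temple

This is a Caesar cipher with shift 15.
Reversing it on itbeat: i−15=t, t−15=e, b−15=m, e−15=p, a−15=l, t−15=e.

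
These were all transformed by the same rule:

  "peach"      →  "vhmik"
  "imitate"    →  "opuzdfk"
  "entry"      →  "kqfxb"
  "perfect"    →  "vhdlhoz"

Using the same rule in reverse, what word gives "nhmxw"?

Shifts by position in peach: pos 0: p→v (+6), pos 1: e→h (+3), pos 2: a→m (+12), pos 3: c→i (+6), pos 4: h→k (+3) — repeating every 3. A repeating key of period 3 is used — shifts +6, +3, +12 over and over.
Decoding nhmxw: n−6=h, h−3=e, m−12=a, x−6=r, w−3=t.

heart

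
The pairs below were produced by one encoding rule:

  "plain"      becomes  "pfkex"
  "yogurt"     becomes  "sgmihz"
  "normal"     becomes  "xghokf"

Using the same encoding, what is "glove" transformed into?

mfgru

Each letter's alphabet position (a=0..z=25) is mapped through 9·x+10 mod 26 — an affine cipher.
On glove: g(6)→9·6+10≡12=m; l(11)→9·11+10≡5=f; o(14)→9·14+10≡6=g; v(21)→9·21+10≡17=r; e(4)→9·4+10≡20=u (all mod 26).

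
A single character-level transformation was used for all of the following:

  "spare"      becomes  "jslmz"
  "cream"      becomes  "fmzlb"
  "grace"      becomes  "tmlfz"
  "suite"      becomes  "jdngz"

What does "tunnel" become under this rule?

s(18)→j(9) and p(15)→s(18) fit y≡23x+11 (mod 26); the inverse of 23 mod 26 is 17. This is an affine cipher: with a=0,…,z=25, each position x becomes (23x+11) mod 26.
For tunnel: t(19)→23·19+11≡6=g; u(20)→23·20+11≡3=d; n(13)→23·13+11≡24=y; n(13)→23·13+11≡24=y; e(4)→23·4+11≡25=z; l(11)→23·11+11≡4=e (all mod 26).

gdyyze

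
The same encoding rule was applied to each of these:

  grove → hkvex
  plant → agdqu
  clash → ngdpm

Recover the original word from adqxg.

g(6)→h(7) and r(17)→k(10) fit y≡5x+3 (mod 26); the inverse of 5 mod 26 is 21. Each letter's alphabet position (a=0..z=25) is mapped through 5·x+3 mod 26 — an affine cipher.
Decoding adqxg: a(0)→21·(0−3)≡15=p; d(3)→21·(3−3)≡0=a; q(16)→21·(16−3)≡13=n; x(23)→21·(23−3)≡4=e; g(6)→21·(6−3)≡11=l (all mod 26).

panel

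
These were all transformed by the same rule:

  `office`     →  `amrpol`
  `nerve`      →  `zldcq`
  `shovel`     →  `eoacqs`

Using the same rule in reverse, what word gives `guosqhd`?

unclear

Shifts by position in office: pos 0: o→a (+12), pos 1: f→m (+7), pos 2: f→r (+12), pos 3: i→p (+7) — repeating every 2. The shifts repeat in a cycle of length 2: positions 0,1,… shift by +12, +7, then the pattern repeats.
Decoding guosqhd: g−12=u, u−7=n, o−12=c, s−7=l, q−12=e, h−7=a, d−12=r.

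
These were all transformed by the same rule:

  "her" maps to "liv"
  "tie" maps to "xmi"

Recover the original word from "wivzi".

serve

Compare letters: h→l is +4, e→i is +4, r→v is +4 — a constant shift. Every letter moves 4 places later in the alphabet, wrapping around z→a.
Undoing it on wivzi: w−4=s, i−4=e, v−4=r, z−4=v, i−4=e.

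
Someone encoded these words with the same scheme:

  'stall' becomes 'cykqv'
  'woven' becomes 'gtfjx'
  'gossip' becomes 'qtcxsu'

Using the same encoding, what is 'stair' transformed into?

cyknb

It's a Vigenère-style cipher with numeric key [10,5]: position i shifts by key[i mod 2].
Applying it to stair: s+10=c, t+5=y, a+10=k, i+5=n, r+10=b.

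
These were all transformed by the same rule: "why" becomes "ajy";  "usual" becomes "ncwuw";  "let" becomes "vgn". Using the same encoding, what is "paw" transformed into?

ycr

The word is reversed, then every letter is shifted forward by 2.
For paw: reverse → wap; then shift: w+2=y, a+2=c, p+2=r.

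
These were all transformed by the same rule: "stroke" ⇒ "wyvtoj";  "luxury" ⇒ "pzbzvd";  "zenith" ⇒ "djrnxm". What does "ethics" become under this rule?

iylngx

The shifts repeat in a cycle of length 2: positions 0,1,… shift by +4, +5, then the pattern repeats.
Applying it to ethics: e+4=i, t+5=y, h+4=l, i+5=n, c+4=g, s+5=x.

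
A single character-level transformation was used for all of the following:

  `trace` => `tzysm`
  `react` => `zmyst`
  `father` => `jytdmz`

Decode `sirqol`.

Treating letters as 0–25, the rule is x ↦ 23x + 24 (mod 26).
Reversing it on sirqol: s(18)→17·(18−24)≡2=c; i(8)→17·(8−24)≡14=o; r(17)→17·(17−24)≡11=l; q(16)→17·(16−24)≡20=u; o(14)→17·(14−24)≡12=m; l(11)→17·(11−24)≡13=n (all mod 26).

column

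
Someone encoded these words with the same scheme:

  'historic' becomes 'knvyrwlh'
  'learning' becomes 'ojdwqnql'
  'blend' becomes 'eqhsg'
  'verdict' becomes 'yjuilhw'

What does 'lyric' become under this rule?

odunf

Shifts by position in historic: pos 0: h→k (+3), pos 1: i→n (+5), pos 2: s→v (+3), pos 3: t→y (+5) — repeating every 2. The shifts repeat in a cycle of length 2: positions 0,1,… shift by +3, +5, then the pattern repeats.
Applying it to lyric: l+3=o, y+5=d, r+3=u, i+5=n, c+3=f.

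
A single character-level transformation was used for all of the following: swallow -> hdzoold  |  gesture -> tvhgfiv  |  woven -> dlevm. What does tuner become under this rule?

This is the alphabet-reversal cipher (Atbash): a becomes z, b becomes y, etc.
For tuner: t↔g, u↔f, n↔m, e↔v, r↔i.

gfmvi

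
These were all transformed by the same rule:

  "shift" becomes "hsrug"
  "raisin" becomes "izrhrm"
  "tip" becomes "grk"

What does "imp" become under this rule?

rnk

Each pair mirrors across the alphabet (s↔h, h↔s, i↔r): positions sum to 25. Each letter is replaced by its mirror in the alphabet: a↔z, b↔y, c↔x, and so on (the Atbash cipher).
For imp: i↔r, m↔n, p↔k.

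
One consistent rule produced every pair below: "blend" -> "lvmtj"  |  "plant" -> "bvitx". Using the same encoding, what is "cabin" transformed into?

The output letters match the input read backwards, each shifted +8: blend reversed is dnelb. Two steps: reverse the string, then apply a Caesar shift of +8.
Applying it to cabin: reverse → nibac; then shift: n+8=v, i+8=q, b+8=j, a+8=i, c+8=k.

vqjik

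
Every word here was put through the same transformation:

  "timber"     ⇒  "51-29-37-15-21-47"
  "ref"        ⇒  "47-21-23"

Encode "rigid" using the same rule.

t(#20)→51 and i(#9)→29: differences scale by 2, so n = 2·pos + 11. With a=1..z=26, the number is 2·pos + 11.
Applying it to rigid: r=18→47, i=9→29, g=7→25, i=9→29, d=4→19.

47-29-25-29-19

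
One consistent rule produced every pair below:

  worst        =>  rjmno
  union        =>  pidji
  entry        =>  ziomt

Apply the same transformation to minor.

Compare letters: w→r is +21, o→j is +21, r→m is +21 — a constant shift. Every letter moves 21 places later in the alphabet, wrapping around z→a.
Applying it to minor: m+21=h, i+21=d, n+21=i, o+21=j, r+21=m.

hdijm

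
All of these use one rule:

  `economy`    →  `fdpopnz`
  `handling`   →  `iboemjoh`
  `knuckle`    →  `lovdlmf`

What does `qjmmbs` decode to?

Compare letters: e→f is +1, c→d is +1, o→p is +1 — a constant shift. Every letter moves 1 place later in the alphabet, wrapping around z→a.
Decoding qjmmbs: q−1=p, j−1=i, m−1=l, m−1=l, b−1=a, s−1=r.

pillar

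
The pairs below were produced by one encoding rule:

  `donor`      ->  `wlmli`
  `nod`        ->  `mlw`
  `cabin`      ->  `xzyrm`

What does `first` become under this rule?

urihg

This is the alphabet-reversal cipher (Atbash): a becomes z, b becomes y, etc.
Applying it to first: f↔u, i↔r, r↔i, s↔h, t↔g.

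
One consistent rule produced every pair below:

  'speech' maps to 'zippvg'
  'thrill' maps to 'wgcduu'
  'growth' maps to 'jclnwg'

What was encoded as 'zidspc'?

s(18)→z(25) and p(15)→i(8) fit y≡23x+1 (mod 26); the inverse of 23 mod 26 is 17. Treating letters as 0–25, the rule is x ↦ 23x + 1 (mod 26).
Decoding zidspc: z(25)→17·(25−1)≡18=s; i(8)→17·(8−1)≡15=p; d(3)→17·(3−1)≡8=i; s(18)→17·(18−1)≡3=d; p(15)→17·(15−1)≡4=e; c(2)→17·(2−1)≡17=r (all mod 26).

spider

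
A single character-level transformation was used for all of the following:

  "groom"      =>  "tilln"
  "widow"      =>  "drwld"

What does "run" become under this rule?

Each letter is replaced by its mirror in the alphabet: a↔z, b↔y, c↔x, and so on (the Atbash cipher).
On run: r↔i, u↔f, n↔m.

ifm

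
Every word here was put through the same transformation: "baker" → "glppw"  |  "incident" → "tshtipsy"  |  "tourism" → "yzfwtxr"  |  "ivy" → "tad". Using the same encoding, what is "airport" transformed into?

The shift depends on letter class: consonant b→g is +5, but vowel a→l is +11. Vowels shift forward by 11 and consonants shift forward by 5.
On airport: a(vowel)+11=l, i(vowel)+11=t, r(cons)+5=w, p(cons)+5=u, o(vowel)+11=z, r(cons)+5=w, t(cons)+5=y.

ltwuzwy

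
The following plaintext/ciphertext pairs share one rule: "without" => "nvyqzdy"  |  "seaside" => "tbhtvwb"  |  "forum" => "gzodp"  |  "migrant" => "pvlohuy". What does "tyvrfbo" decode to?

sticker

Each letter's alphabet position (a=0..z=25) is mapped through 5·x+7 mod 26 — an affine cipher.
Undoing it on tyvrfbo: t(19)→21·(19−7)≡18=s; y(24)→21·(24−7)≡19=t; v(21)→21·(21−7)≡8=i; r(17)→21·(17−7)≡2=c; f(5)→21·(5−7)≡10=k; b(1)→21·(1−7)≡4=e; o(14)→21·(14−7)≡17=r (all mod 26).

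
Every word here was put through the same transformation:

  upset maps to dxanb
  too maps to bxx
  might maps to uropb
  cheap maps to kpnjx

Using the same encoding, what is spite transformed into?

The rule splits by letter class: vowels +9, consonants +8.
Applying it to spite: s(cons)+8=a, p(cons)+8=x, i(vowel)+9=r, t(cons)+8=b, e(vowel)+9=n.

axrbn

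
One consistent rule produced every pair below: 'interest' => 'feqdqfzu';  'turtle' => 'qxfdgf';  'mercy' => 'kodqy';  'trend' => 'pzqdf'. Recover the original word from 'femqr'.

The output letters match the input read backwards, each shifted +12: interest reversed is tseretni. Read the word backwards and shift each letter +12.
Undoing it on femqr: shift back: f−12=t, e−12=s, m−12=a, q−12=e, r−12=f → tsaef; then reverse → feast.

feast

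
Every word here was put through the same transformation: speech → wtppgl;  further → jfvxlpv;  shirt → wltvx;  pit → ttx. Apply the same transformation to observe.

zfwpvzp

The shift depends on letter class: consonant s→w is +4, but vowel e→p is +11. The rule splits by letter class: vowels +11, consonants +4.
Applying it to observe: o(vowel)+11=z, b(cons)+4=f, s(cons)+4=w, e(vowel)+11=p, r(cons)+4=v, v(cons)+4=z, e(vowel)+11=p.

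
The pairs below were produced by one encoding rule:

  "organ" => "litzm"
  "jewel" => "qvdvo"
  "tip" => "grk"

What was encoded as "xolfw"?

Each pair mirrors across the alphabet (o↔l, r↔i, g↔t): positions sum to 25. Letters are reflected about the middle of the alphabet (position → 25−position): Atbash.
Decoding xolfw: x↔c, o↔l, l↔o, f↔u, w↔d.

cloud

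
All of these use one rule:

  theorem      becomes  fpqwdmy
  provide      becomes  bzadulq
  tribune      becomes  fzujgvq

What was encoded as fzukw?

trick

Shifts by position in theorem: pos 0: t→f (+12), pos 1: h→p (+8), pos 2: e→q (+12), pos 3: o→w (+8) — repeating every 2. A repeating key of period 2 is used — shifts +12, +8 over and over.
Undoing it on fzukw: f−12=t, z−8=r, u−12=i, k−8=c, w−12=k.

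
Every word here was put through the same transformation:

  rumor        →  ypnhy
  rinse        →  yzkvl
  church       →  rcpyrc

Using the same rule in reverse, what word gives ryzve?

crisp

r(17)→y(24) and u(20)→p(15) fit y≡23x+23 (mod 26); the inverse of 23 mod 26 is 17. Each letter's alphabet position (a=0..z=25) is mapped through 23·x+23 mod 26 — an affine cipher.
Reversing it on ryzve: r(17)→17·(17−23)≡2=c; y(24)→17·(24−23)≡17=r; z(25)→17·(25−23)≡8=i; v(21)→17·(21−23)≡18=s; e(4)→17·(4−23)≡15=p (all mod 26).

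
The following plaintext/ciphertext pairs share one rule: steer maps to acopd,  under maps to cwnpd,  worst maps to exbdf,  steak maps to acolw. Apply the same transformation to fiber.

nrlpd

The shift increases by 1 at each position, starting from +8: 8, 9, 10, ….
Applying it to fiber: f+8=n, i+9=r, b+10=l, e+11=p, r+12=d.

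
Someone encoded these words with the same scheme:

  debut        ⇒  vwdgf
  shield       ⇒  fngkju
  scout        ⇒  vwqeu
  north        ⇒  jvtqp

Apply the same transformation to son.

pqu

The word is reversed, then every letter is shifted forward by 2.
For son: reverse → nos; then shift: n+2=p, o+2=q, s+2=u.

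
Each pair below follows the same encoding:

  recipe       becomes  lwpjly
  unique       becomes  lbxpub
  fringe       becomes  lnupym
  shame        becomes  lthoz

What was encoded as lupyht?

marine

The word is reversed, then every letter is shifted forward by 7.
Reversing it on lupyht: shift back: l−7=e, u−7=n, p−7=i, y−7=r, h−7=a, t−7=m → eniram; then reverse → marine.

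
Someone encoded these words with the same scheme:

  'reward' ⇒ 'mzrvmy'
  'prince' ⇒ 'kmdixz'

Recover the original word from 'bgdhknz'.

Compare letters: r→m is +21, e→z is +21, w→r is +21 — a constant shift. Every letter moves 21 places later in the alphabet, wrapping around z→a.
Reversing it on bgdhknz: b−21=g, g−21=l, d−21=i, h−21=m, k−21=p, n−21=s, z−21=e.

glimpse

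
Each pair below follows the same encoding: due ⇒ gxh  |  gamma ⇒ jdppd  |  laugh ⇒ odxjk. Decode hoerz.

elbow

It's a constant shift of +3 (ROT3).
Decoding hoerz: h−3=e, o−3=l, e−3=b, r−3=o, z−3=w.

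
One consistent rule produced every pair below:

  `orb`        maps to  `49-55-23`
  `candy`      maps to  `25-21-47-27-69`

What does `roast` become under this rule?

o(#15)→49 and r(#18)→55: differences scale by 2, so n = 2·pos + 19. Each letter becomes 2×(its alphabet position, a=1..z=26) + 19.
On roast: r=18→55, o=15→49, a=1→21, s=19→57, t=20→59.

55-49-21-57-59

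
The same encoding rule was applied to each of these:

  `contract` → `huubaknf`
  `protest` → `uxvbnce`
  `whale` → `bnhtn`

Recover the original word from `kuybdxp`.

fortune

In contract: c→h is +5, o→u is +6, n→u is +7, t→b is +8 — the shift increases by 1 each position. Letter i (0-indexed) is shifted by i+5, so successive shifts are 5, 6, 7, ….
Decoding kuybdxp: k−5=f, u−6=o, y−7=r, b−8=t, d−9=u, x−10=n, p−11=e.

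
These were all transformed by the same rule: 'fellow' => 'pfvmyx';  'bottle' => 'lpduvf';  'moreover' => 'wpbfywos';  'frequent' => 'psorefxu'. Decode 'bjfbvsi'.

rivalry

Shifts by position in fellow: pos 0: f→p (+10), pos 1: e→f (+1), pos 2: l→v (+10), pos 3: l→m (+1) — repeating every 2. A repeating key of period 2 is used — shifts +10, +1 over and over.
Decoding bjfbvsi: b−10=r, j−1=i, f−10=v, b−1=a, v−10=l, s−1=r, i−10=y.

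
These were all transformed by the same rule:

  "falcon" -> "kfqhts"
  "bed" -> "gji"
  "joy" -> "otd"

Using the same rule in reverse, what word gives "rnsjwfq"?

mineral

Compare letters: f→k is +5, a→f is +5, l→q is +5 — a constant shift. Every letter moves 5 places later in the alphabet, wrapping around z→a.
Decoding rnsjwfq: r−5=m, n−5=i, s−5=n, j−5=e, w−5=r, f−5=a, q−5=l.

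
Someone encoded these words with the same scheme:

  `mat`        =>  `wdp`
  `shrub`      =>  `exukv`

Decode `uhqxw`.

tuner

The word is reversed, then every letter is shifted forward by 3.
Undoing it on uhqxw: shift back: u−3=r, h−3=e, q−3=n, x−3=u, w−3=t → renut; then reverse → tuner.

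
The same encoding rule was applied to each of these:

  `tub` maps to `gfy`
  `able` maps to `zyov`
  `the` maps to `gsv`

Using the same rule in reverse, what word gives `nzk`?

map

Each pair mirrors across the alphabet (t↔g, u↔f, b↔y): positions sum to 25. Each letter is replaced by its mirror in the alphabet: a↔z, b↔y, c↔x, and so on (the Atbash cipher).
Undoing it on nzk: n↔m, z↔a, k↔p.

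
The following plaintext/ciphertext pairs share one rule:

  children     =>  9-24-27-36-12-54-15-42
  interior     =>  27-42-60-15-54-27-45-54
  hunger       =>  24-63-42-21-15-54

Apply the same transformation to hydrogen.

24-75-12-54-45-21-15-42

c(#3)→9 and h(#8)→24: differences scale by 3, so n = 3·pos + 0. Each letter becomes 3×(its alphabet position, a=1..z=26).
On hydrogen: h=8→24, y=25→75, d=4→12, r=18→54, o=15→45, g=7→21, e=5→15, n=14→42.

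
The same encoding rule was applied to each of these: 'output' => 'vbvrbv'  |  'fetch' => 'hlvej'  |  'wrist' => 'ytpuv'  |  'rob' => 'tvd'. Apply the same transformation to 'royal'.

tvahn

The shift depends on letter class: consonant t→v is +2, but vowel o→v is +7. Two shifts are in play — +7 for a/e/i/o/u, +2 for every other letter.
For royal: r(cons)+2=t, o(vowel)+7=v, y(cons)+2=a, a(vowel)+7=h, l(cons)+2=n.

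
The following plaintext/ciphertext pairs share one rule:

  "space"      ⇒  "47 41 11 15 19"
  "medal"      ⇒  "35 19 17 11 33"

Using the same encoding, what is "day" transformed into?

s(#19)→47 and p(#16)→41: differences scale by 2, so n = 2·pos + 9. With a=1..z=26, the number is 2·pos + 9.
Applying it to day: d=4→17, a=1→11, y=25→59.

17 11 59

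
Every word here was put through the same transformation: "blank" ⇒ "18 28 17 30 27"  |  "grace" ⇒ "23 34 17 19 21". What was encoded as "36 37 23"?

b is letter #2 and maps to 18: an offset of 16. Each letter is replaced by its alphabet position (a=1..z=26) + 16.
Decoding 36 37 23: 36→(36−16)÷1=20=t, 37→(37−16)÷1=21=u, 23→(23−16)÷1=7=g.

tug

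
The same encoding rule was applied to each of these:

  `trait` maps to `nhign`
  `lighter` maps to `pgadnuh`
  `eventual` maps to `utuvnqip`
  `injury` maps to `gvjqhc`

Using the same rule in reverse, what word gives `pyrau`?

t(19)→n(13) and r(17)→h(7) fit y≡3x+8 (mod 26); the inverse of 3 mod 26 is 9. This is an affine cipher: with a=0,…,z=25, each position x becomes (3x+8) mod 26.
Reversing it on pyrau: p(15)→9·(15−8)≡11=l; y(24)→9·(24−8)≡14=o; r(17)→9·(17−8)≡3=d; a(0)→9·(0−8)≡6=g; u(20)→9·(20−8)≡4=e (all mod 26).

lodge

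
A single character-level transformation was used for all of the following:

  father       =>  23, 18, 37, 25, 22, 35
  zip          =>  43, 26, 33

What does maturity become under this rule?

30, 18, 37, 38, 35, 26, 37, 42

f is letter #6 and maps to 23: an offset of 17. The number is (letter's place in the alphabet, a=1) + 17.
Applying it to maturity: m=13→30, a=1→18, t=20→37, u=21→38, r=18→35, i=9→26, t=20→37, y=25→42.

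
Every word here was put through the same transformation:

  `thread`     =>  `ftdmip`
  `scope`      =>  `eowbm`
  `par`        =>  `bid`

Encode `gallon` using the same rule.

sixxwz

The rule splits by letter class: vowels +8, consonants +12.
Applying it to gallon: g(cons)+12=s, a(vowel)+8=i, l(cons)+12=x, l(cons)+12=x, o(vowel)+8=w, n(cons)+12=z.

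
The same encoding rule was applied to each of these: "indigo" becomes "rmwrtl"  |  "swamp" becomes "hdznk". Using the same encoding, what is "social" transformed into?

This is the alphabet-reversal cipher (Atbash): a becomes z, b becomes y, etc.
Applying it to social: s↔h, o↔l, c↔x, i↔r, a↔z, l↔o.

hlxrzo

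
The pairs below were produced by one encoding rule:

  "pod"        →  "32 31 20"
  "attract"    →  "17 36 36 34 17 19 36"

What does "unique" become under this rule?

37 30 25 33 37 21

p is letter #16 and maps to 32: an offset of 16. Each letter is replaced by its alphabet position (a=1..z=26) + 16.
For unique: u=21→37, n=14→30, i=9→25, q=17→33, u=21→37, e=5→21.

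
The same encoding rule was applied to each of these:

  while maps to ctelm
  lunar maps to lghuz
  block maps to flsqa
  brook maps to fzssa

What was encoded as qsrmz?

w(22)→c(2) and h(7)→t(19) fit y≡11x+20 (mod 26); the inverse of 11 mod 26 is 19. Each letter's alphabet position (a=0..z=25) is mapped through 11·x+20 mod 26 — an affine cipher.
Decoding qsrmz: q(16)→19·(16−20)≡2=c; s(18)→19·(18−20)≡14=o; r(17)→19·(17−20)≡21=v; m(12)→19·(12−20)≡4=e; z(25)→19·(25−20)≡17=r (all mod 26).

cover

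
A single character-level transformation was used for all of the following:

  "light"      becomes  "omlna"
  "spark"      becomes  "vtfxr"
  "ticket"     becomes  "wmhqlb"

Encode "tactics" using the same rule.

Letter i (0-indexed) is shifted by i+3, so successive shifts are 3, 4, 5, ….
On tactics: t+3=w, a+4=e, c+5=h, t+6=z, i+7=p, c+8=k, s+9=b.

wehzpkb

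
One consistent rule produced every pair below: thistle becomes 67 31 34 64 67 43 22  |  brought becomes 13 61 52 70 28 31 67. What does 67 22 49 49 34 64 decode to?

t(#20)→67 and h(#8)→31: differences scale by 3, so n = 3·pos + 7. Each letter becomes 3×(its alphabet position, a=1..z=26) + 7.
Reversing it on 67 22 49 49 34 64: 67→(67−7)÷3=20=t, 22→(22−7)÷3=5=e, 49→(49−7)÷3=14=n, 49→(49−7)÷3=14=n, 34→(34−7)÷3=9=i, 64→(64−7)÷3=19=s.

tennis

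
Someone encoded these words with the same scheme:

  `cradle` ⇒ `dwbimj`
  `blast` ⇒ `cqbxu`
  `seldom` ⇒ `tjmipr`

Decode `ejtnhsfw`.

designer

Shifts by position in cradle: pos 0: c→d (+1), pos 1: r→w (+5), pos 2: a→b (+1), pos 3: d→i (+5) — repeating every 2. The shifts repeat in a cycle of length 2: positions 0,1,… shift by +1, +5, then the pattern repeats.
Undoing it on ejtnhsfw: e−1=d, j−5=e, t−1=s, n−5=i, h−1=g, s−5=n, f−1=e, w−5=r.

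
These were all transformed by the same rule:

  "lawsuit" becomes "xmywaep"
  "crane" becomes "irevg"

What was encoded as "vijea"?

The word is reversed, then every letter is shifted forward by 4.
Reversing it on vijea: shift back: v−4=r, i−4=e, j−4=f, e−4=a, a−4=w → refaw; then reverse → wafer.

wafer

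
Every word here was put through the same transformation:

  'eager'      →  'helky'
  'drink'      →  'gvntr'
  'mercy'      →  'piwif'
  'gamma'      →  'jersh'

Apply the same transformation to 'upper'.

Letter i (0-indexed) is shifted by i+3, so successive shifts are 3, 4, 5, ….
On upper: u+3=x, p+4=t, p+5=u, e+6=k, r+7=y.

xtuky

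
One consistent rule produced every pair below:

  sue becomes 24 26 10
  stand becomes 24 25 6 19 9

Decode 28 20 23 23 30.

worry

Letters become their 1-based position plus 5 (so a→6, b→7, …).
Reversing it on 28 20 23 23 30: 28→(28−5)÷1=23=w, 20→(20−5)÷1=15=o, 23→(23−5)÷1=18=r, 23→(23−5)÷1=18=r, 30→(30−5)÷1=25=y.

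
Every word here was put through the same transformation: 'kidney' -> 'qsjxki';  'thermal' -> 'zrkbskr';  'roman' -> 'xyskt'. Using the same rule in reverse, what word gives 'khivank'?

Shifts by position in kidney: pos 0: k→q (+6), pos 1: i→s (+10), pos 2: d→j (+6), pos 3: n→x (+10) — repeating every 2. A repeating key of period 2 is used — shifts +6, +10 over and over.
Undoing it on khivank: k−6=e, h−10=x, i−6=c, v−10=l, a−6=u, n−10=d, k−6=e.

exclude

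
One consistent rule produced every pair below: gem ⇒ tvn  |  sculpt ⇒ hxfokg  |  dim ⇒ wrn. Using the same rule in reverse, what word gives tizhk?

Each pair mirrors across the alphabet (g↔t, e↔v, m↔n): positions sum to 25. This is the alphabet-reversal cipher (Atbash): a becomes z, b becomes y, etc.
Undoing it on tizhk: t↔g, i↔r, z↔a, h↔s, k↔p.

grasp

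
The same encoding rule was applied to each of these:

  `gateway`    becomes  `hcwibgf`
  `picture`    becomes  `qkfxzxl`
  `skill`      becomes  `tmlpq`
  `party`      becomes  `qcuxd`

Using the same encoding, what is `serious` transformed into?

tgumtaz

In gateway: g→h is +1, a→c is +2, t→w is +3, e→i is +4 — the shift increases by 1 each position. The shift increases by 1 at each position, starting from +1: 1, 2, 3, ….
Applying it to serious: s+1=t, e+2=g, r+3=u, i+4=m, o+5=t, u+6=a, s+7=z.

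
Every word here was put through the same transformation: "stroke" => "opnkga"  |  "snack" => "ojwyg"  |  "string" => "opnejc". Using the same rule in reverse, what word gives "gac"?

keg

It's a constant shift of +22 (ROT22).
Decoding gac: g−22=k, a−22=e, c−22=g.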